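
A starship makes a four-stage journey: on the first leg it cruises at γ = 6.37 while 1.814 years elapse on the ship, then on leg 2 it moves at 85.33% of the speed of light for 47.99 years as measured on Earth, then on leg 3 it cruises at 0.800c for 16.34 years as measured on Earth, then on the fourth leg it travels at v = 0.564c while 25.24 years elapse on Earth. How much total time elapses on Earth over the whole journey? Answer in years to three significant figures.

Δt = 101 years

Leg 1: γ = 6.37; Δt_1 = 6.370 × 1.814 = 11.56 years.
Leg 2: 47.99 years is already measured on Earth.
Leg 3: 16.34 years is already measured on Earth.
Leg 4: 25.24 years is already measured on Earth.
Total: 11.56 + 47.99 + 16.34 + 25.24 years.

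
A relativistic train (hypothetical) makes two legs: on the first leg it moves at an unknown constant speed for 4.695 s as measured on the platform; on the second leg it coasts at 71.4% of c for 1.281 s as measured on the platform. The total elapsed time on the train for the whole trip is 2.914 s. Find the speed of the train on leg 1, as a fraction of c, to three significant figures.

Leg 1: speed unknown; τ_1 = 4.695/γ_1.
Leg 2: β = 0.714; γ = 1/√(1 − 0.714²) = 1/√0.4902 = 1.428; τ_2 = 1.281/1.428 = 0.8969 s.
Total proper time: τ_1 + 0.8969 = 2.914, so τ_1 = 2.914 − 0.8969 = 2.017 s.
γ_1 = 4.695/2.017 = 2.328; β = √(1 − 1/γ²) = √0.8154.

β = 0.903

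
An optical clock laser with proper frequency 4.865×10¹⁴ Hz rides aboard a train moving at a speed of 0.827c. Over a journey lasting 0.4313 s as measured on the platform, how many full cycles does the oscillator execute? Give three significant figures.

γ = 1/√(1 − 0.827²) = 1/√0.3161 = 1.779
The oscillator's own cycle count is N = f × τ where τ is the proper time on the train. τ = Δt/γ = 0.4313/1.779 = 0.2425 s = 2.425×10⁻¹ s.
N = 4.865×10¹⁴ × 2.425×10⁻¹ = 1.180×10¹⁴.

N = 1.18×10¹⁴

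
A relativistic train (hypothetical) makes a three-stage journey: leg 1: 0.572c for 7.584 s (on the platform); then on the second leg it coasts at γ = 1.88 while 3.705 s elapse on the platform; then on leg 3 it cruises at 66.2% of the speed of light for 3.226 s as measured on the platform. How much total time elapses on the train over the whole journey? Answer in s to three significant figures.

τ = 10.6 s

Leg 1: γ = 1/√(1 − 0.572²) = 1/√0.6728 = 1.219; τ_1 = 7.584/1.219 = 6.221 s.
Leg 2: γ = 1.88; τ_2 = 3.705/1.880 = 1.971 s.
Leg 3: β = 0.662; γ = 1/√(1 − 0.662²) = 1/√0.5618 = 1.334; τ_3 = 3.226/1.334 = 2.418 s.
Total: 6.221 + 1.971 + 2.418 s.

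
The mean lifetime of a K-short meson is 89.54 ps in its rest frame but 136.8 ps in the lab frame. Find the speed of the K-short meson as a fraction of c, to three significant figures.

γ = Δt/τ₀ = 136.8/89.54 = 1.528
β = √(1 − 1/γ²) = √(1 − 0.4284) = √0.5716

v = 0.756c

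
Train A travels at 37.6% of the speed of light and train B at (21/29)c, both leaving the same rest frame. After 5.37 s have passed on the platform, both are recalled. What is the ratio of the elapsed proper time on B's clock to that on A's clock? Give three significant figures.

A: β = 0.376; γ = 1/√(1 − 0.376²) = 1/√0.8586 = 1.079. B: γ = 1/√(1 − (21/29)²) = 29/20 = 1.450.
τ_A/τ_B = γ_B/γ_A = 1.450/1.079 = 1.344, so τ_B/τ_A = 0.7443.

τ_B/τ_A = 0.744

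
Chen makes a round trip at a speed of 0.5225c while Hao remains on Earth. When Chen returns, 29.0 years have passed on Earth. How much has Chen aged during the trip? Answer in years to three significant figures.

τ = 24.7 years

γ = 1/√(1 − 0.5225²) = 1/√0.7270 = 1.173
Chen's clock measures proper time along the trip: τ = Δt/γ = 29.0/1.173 years.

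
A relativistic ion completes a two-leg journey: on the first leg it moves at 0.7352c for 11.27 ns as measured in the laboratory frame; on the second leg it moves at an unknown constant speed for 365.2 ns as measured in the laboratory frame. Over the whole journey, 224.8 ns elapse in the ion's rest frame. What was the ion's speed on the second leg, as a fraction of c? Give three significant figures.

β = 0.804

Leg 1: γ = 1/√(1 − 0.7352²) = 1/√0.4595 = 1.475; τ_1 = 11.27/1.475 = 7.639 ns.
Leg 2: speed unknown; τ_2 = 365.2/γ_2.
Total proper time: 7.639 + τ_2 = 224.8, so τ_2 = 224.8 − 7.639 = 217.2 ns.
γ_2 = 365.2/217.2 = 1.682; β = √(1 − 1/γ²) = √0.6464.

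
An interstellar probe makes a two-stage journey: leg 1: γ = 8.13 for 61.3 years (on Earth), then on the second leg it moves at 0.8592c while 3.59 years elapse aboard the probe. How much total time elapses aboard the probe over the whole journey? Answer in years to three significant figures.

τ = 11.1 years

Leg 1: γ = 8.13; τ_1 = 61.3/8.130 = 7.540 years.
Leg 2: 3.59 years is already measured aboard the probe.
Total: 7.540 + 3.590 years.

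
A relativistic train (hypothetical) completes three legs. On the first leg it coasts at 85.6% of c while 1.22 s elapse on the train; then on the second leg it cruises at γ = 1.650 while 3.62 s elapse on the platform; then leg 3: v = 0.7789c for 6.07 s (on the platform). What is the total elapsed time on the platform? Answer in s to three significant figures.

Leg 1: β = 0.856; γ = 1/√(1 − 0.856²) = 1/√0.2673 = 1.934; Δt_1 = 1.934 × 1.22 = 2.360 s.
Leg 2: 3.62 s is already measured on the platform.
Leg 3: 6.07 s is already measured on the platform.
Total: 2.360 + 3.620 + 6.070 s.

Δt = 12.0 s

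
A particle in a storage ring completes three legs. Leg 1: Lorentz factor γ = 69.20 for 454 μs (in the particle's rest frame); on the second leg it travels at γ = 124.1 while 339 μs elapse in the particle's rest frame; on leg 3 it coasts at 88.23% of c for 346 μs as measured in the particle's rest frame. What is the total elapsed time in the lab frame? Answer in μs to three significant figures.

Leg 1: γ = 69.20; Δt_1 = 69.20 × 454 = 3.142×10⁴ μs.
Leg 2: γ = 124.1; Δt_2 = 124.1 × 339 = 4.207×10⁴ μs.
Leg 3: β = 0.8823; γ = 1/√(1 − 0.8823²) = 1/√0.2215 = 2.125; Δt_3 = 2.125 × 346 = 735.1 μs.
Total: 3.142×10⁴ + 4.207×10⁴ + 735.1 μs.

Δt = 7.42×10⁴ μs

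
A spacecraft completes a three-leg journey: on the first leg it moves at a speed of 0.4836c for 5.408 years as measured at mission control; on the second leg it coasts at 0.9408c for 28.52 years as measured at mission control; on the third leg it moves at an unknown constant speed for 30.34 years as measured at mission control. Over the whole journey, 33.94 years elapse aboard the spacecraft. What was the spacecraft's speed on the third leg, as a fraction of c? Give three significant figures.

β = 0.765

Leg 1: γ = 1/√(1 − 0.4836²) = 1/√0.7661 = 1.142; τ_1 = 5.408/1.142 = 4.734 years.
Leg 2: γ = 1/√(1 − 0.9408²) = 1/√0.1149 = 2.950; τ_2 = 28.52/2.950 = 9.667 years.
Leg 3: speed unknown; τ_3 = 30.34/γ_3.
Total proper time: 4.734 + 9.667 + τ_3 = 33.94, so τ_3 = 33.94 − 14.40 = 19.54 years.
γ_3 = 30.34/19.54 = 1.553; β = √(1 − 1/γ²) = √0.5853.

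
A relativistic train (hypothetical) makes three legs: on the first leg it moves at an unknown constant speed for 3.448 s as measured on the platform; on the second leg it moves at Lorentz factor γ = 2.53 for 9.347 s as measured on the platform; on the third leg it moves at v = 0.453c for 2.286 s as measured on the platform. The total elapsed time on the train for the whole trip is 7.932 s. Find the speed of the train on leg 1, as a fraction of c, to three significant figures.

Leg 1: speed unknown; τ_1 = 3.448/γ_1.
Leg 2: γ = 2.53; τ_2 = 9.347/2.530 = 3.694 s.
Leg 3: γ = 1/√(1 − 0.453²) = 1/√0.7948 = 1.122; τ_3 = 2.286/1.122 = 2.038 s.
Total proper time: τ_1 + 3.694 + 2.038 = 7.932, so τ_1 = 7.932 − 5.732 = 2.200 s.
γ_1 = 3.448/2.200 = 1.568; β = √(1 − 1/γ²) = √0.5931.

β = 0.770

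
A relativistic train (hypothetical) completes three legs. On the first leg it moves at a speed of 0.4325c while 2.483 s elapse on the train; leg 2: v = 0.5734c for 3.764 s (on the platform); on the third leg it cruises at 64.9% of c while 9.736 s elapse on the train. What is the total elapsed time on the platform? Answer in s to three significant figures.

Leg 1: γ = 1/√(1 − 0.4325²) = 1/√0.8129 = 1.109; Δt_1 = 1.109 × 2.483 = 2.754 s.
Leg 2: 3.764 s is already measured on the platform.
Leg 3: β = 0.649; γ = 1/√(1 − 0.649²) = 1/√0.5788 = 1.314; Δt_3 = 1.314 × 9.736 = 12.80 s.
Total: 2.754 + 3.764 + 12.80 s.

Δt = 19.3 s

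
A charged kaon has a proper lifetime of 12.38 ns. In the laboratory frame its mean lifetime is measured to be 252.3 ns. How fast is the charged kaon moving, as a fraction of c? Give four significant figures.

v = 0.9988c

γ = Δt/τ₀ = 252.3/12.38 = 20.38
β = √(1 − 1/γ²) = √(1 − 0.002408) = √0.9976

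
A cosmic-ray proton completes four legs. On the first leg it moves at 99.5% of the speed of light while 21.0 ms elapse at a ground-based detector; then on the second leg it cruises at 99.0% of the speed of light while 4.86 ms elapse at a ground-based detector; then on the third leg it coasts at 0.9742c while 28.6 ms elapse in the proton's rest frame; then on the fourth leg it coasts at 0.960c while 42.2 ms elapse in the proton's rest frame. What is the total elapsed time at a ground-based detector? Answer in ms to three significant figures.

Δt = 303 ms

Leg 1: 21.0 ms is already measured at a ground-based detector.
Leg 2: 4.86 ms is already measured at a ground-based detector.
Leg 3: γ = 1/√(1 − 0.9742²) = 1/√0.05093 = 4.431; Δt_3 = 4.431 × 28.6 = 126.7 ms.
Leg 4: γ = 1/√(1 − 0.960²) = 25/7 ≈ 3.571; Δt_4 = 3.571 × 42.2 = 150.7 ms.
Total: 21.00 + 4.860 + 126.7 + 150.7 ms.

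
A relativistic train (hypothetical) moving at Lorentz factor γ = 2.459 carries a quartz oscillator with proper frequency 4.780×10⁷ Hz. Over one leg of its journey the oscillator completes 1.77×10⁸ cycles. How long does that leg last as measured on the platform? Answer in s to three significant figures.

γ = 2.459
Proper time for N cycles: τ = N/f = 1.77×10⁸/(4.780×10⁷) = 3.703×10⁰ s = 3.703 s.
Lab-frame duration Δt = γτ = 2.459 × 3.703 = 9.106 s.

Δt = 9.11 s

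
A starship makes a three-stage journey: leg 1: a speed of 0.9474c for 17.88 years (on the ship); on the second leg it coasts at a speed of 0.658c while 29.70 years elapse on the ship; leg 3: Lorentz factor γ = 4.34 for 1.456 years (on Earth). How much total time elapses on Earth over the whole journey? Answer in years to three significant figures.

Leg 1: γ = 1/√(1 − 0.9474²) = 1/√0.1024 = 3.124; Δt_1 = 3.124 × 17.88 = 55.87 years.
Leg 2: γ = 1/√(1 − 0.658²) = 1/√0.5670 = 1.328; Δt_2 = 1.328 × 29.70 = 39.44 years.
Leg 3: 1.456 years is already measured on Earth.
Total: 55.87 + 39.44 + 1.456 years.

Δt = 96.8 years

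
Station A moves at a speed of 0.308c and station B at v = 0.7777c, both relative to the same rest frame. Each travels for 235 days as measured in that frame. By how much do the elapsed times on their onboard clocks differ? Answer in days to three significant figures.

A: γ = 1/√(1 − 0.308²) = 1/√0.9051 = 1.051; τ_A = 235/1.051 = 223.6 days.
B: γ = 1/√(1 − 0.7777²) = 1/√0.3952 = 1.591; τ_B = 235/1.591 = 147.7 days.

|τ_A − τ_B| = 75.8 days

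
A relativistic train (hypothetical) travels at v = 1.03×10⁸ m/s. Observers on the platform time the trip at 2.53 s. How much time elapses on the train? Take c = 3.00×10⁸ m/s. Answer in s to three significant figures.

β = 1.03×10⁸/3.00×10⁸ = 0.3433; γ = 1/√(1 − 0.3433²) = 1.065
The interval measured on the platform is the dilated one; the clock on the train measures the proper time τ = Δt/γ = 2.53/1.065 s.

τ = 2.38 s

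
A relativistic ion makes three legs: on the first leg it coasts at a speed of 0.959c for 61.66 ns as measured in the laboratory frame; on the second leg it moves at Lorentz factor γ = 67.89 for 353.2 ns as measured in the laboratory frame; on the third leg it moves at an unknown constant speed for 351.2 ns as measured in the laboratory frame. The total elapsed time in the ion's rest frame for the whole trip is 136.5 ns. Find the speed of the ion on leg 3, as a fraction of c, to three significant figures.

Leg 1: γ = 1/√(1 − 0.959²) = 1/√0.08032 = 3.529; τ_1 = 61.66/3.529 = 17.47 ns.
Leg 2: γ = 67.89; τ_2 = 353.2/67.89 = 5.203 ns.
Leg 3: speed unknown; τ_3 = 351.2/γ_3.
Total proper time: 17.47 + 5.203 + τ_3 = 136.5, so τ_3 = 136.5 − 22.68 = 113.8 ns.
γ_3 = 351.2/113.8 = 3.086; β = √(1 − 1/γ²) = √0.8950.

β = 0.946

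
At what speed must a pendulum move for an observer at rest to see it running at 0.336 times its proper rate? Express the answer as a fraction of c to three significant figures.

Rate ratio = 1/γ, so γ = 1/0.336 = 2.976.
β = √(1 − 1/γ²) = √(1 − 0.336²) = √0.8871

β = 0.942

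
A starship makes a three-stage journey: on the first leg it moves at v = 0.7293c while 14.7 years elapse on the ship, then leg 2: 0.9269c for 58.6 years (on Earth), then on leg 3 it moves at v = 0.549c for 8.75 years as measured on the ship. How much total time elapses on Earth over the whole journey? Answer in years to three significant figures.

Leg 1: γ = 1/√(1 − 0.7293²) = 1/√0.4681 = 1.462; Δt_1 = 1.462 × 14.7 = 21.49 years.
Leg 2: 58.6 years is already measured on Earth.
Leg 3: γ = 1/√(1 − 0.549²) = 1/√0.6986 = 1.196; Δt_3 = 1.196 × 8.75 = 10.47 years.
Total: 21.49 + 58.60 + 10.47 years.

Δt = 90.6 years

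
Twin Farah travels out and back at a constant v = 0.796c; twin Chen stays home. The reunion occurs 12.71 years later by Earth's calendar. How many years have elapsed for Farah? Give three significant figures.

τ = 7.69 years

γ = 1/√(1 − 0.796²) = 1/√0.3664 = 1.652
Farah's clock measures proper time along the trip: τ = Δt/γ = 12.71/1.652 years.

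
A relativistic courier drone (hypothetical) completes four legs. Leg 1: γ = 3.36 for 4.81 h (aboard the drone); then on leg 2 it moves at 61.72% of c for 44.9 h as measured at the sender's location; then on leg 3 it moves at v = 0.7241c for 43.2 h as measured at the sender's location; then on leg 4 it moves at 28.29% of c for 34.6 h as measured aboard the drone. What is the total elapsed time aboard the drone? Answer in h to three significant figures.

Leg 1: 4.81 h is already measured aboard the drone.
Leg 2: β = 0.6172; γ = 1/√(1 − 0.6172²) = 1/√0.6191 = 1.271; τ_2 = 44.9/1.271 = 35.33 h.
Leg 3: γ = 1/√(1 − 0.7241²) = 1/√0.4757 = 1.450; τ_3 = 43.2/1.450 = 29.79 h.
Leg 4: 34.6 h is already measured aboard the drone.
Total: 4.810 + 35.33 + 29.79 + 34.60 h.

τ = 105 h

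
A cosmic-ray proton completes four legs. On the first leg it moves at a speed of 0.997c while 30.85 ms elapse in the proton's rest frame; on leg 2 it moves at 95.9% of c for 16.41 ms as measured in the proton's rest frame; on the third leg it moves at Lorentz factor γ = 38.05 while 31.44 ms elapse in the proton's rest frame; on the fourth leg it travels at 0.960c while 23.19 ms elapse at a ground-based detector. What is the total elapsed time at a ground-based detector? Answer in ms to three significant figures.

Δt = 1680 ms

Leg 1: γ = 1/√(1 − 0.997²) = 1/√0.005991 = 12.92; Δt_1 = 12.92 × 30.85 = 398.6 ms.
Leg 2: β = 0.959; γ = 1/√(1 − 0.959²) = 1/√0.08032 = 3.529; Δt_2 = 3.529 × 16.41 = 57.90 ms.
Leg 3: γ = 38.05; Δt_3 = 38.05 × 31.44 = 1196 ms.
Leg 4: 23.19 ms is already measured at a ground-based detector.
Total: 398.6 + 57.90 + 1196 + 23.19 ms.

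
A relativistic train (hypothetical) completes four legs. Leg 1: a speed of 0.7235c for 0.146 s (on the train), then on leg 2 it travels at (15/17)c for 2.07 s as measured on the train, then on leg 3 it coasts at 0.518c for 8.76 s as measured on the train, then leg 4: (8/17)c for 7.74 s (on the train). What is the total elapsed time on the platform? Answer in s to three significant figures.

Leg 1: γ = 1/√(1 − 0.7235²) = 1/√0.4765 = 1.449; Δt_1 = 1.449 × 0.146 = 0.2115 s.
Leg 2: γ = 1/√(1 − (15/17)²) = 17/8 = 2.125; Δt_2 = 2.125 × 2.07 = 4.399 s.
Leg 3: γ = 1/√(1 − 0.518²) = 1/√0.7317 = 1.169; Δt_3 = 1.169 × 8.76 = 10.24 s.
Leg 4: γ = 1/√(1 − (8/17)²) = 17/15 ≈ 1.133; Δt_4 = 1.133 × 7.74 = 8.772 s.
Total: 0.2115 + 4.399 + 10.24 + 8.772 s.

Δt = 23.6 s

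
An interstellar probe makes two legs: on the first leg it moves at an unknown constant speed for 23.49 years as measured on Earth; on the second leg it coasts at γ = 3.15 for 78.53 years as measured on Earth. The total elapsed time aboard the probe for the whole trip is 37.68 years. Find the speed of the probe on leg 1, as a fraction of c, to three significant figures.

β = 0.840

Leg 1: speed unknown; τ_1 = 23.49/γ_1.
Leg 2: γ = 3.15; τ_2 = 78.53/3.150 = 24.93 years.
Total proper time: τ_1 + 24.93 = 37.68, so τ_1 = 37.68 − 24.93 = 12.75 years.
γ_1 = 23.49/12.75 = 1.842; β = √(1 − 1/γ²) = √0.7054.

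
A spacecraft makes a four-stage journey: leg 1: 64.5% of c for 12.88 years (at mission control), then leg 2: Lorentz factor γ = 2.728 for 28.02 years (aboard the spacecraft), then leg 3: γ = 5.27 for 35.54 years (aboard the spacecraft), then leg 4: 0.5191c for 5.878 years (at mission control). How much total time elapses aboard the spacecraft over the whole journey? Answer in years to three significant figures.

τ = 78.4 years

Leg 1: β = 0.645; γ = 1/√(1 − 0.645²) = 1/√0.5840 = 1.309; τ_1 = 12.88/1.309 = 9.843 years.
Leg 2: 28.02 years is already measured aboard the spacecraft.
Leg 3: 35.54 years is already measured aboard the spacecraft.
Leg 4: γ = 1/√(1 − 0.5191²) = 1/√0.7305 = 1.170; τ_4 = 5.878/1.170 = 5.024 years.
Total: 9.843 + 28.02 + 35.54 + 5.024 years.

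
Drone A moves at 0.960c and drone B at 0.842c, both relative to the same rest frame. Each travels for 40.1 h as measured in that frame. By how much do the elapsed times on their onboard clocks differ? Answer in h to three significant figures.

A: γ = 1/√(1 − 0.960²) = 1/√0.07840 = 3.571; τ_A = 40.1/3.571 = 11.23 h.
B: γ = 1/√(1 − 0.842²) = 1/√0.2910 = 1.854; τ_B = 40.1/1.854 = 21.63 h.

|τ_A − τ_B| = 10.4 h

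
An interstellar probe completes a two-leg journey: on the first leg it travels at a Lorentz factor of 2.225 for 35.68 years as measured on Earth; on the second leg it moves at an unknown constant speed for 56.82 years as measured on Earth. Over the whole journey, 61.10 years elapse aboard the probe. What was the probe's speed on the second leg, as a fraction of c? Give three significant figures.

β = 0.609

Leg 1: γ = 2.225; τ_1 = 35.68/2.225 = 16.04 years.
Leg 2: speed unknown; τ_2 = 56.82/γ_2.
Total proper time: 16.04 + τ_2 = 61.10, so τ_2 = 61.10 − 16.04 = 45.06 years.
γ_2 = 56.82/45.06 = 1.261; β = √(1 − 1/γ²) = √0.3710.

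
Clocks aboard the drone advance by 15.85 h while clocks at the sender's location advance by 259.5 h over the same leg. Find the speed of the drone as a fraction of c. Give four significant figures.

The proper time is measured aboard the drone (both events occur at the drone's location); Δt is measured at the sender's location. γ = Δt/τ = 259.5/15.85 = 16.37.
β = √(1 − 1/γ²) = √(1 − 0.003731) = √0.9963

β = 0.9981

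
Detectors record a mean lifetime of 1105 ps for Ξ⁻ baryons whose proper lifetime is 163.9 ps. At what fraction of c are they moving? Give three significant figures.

β = 0.989

γ = Δt/τ₀ = 1105/163.9 = 6.742
β = √(1 − 1/γ²) = √(1 − 0.02200) = √0.9780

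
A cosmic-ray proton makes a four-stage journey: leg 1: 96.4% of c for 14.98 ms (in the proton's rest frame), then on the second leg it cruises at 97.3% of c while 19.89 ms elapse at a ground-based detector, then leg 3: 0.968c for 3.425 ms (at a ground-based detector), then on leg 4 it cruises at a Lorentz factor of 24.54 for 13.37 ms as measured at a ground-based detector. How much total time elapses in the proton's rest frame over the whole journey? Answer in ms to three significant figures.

τ = 21.0 ms

Leg 1: 14.98 ms is already measured in the proton's rest frame.
Leg 2: β = 0.973; γ = 1/√(1 − 0.973²) = 1/√0.05327 = 4.333; τ_2 = 19.89/4.333 = 4.591 ms.
Leg 3: γ = 1/√(1 − 0.968²) = 1/√0.06298 = 3.985; τ_3 = 3.425/3.985 = 0.8595 ms.
Leg 4: γ = 24.54; τ_4 = 13.37/24.54 = 0.5448 ms.
Total: 14.98 + 4.591 + 0.8595 + 0.5448 ms.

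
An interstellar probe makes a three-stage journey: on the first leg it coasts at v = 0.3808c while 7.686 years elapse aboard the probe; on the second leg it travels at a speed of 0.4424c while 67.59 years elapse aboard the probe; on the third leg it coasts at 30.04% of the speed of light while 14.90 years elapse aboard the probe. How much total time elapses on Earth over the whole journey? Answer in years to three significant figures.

Leg 1: γ = 1/√(1 − 0.3808²) = 1/√0.8550 = 1.081; Δt_1 = 1.081 × 7.686 = 8.312 years.
Leg 2: γ = 1/√(1 − 0.4424²) = 1/√0.8043 = 1.115; Δt_2 = 1.115 × 67.59 = 75.37 years.
Leg 3: β = 0.3004; γ = 1/√(1 − 0.3004²) = 1/√0.9098 = 1.048; Δt_3 = 1.048 × 14.90 = 15.62 years.
Total: 8.312 + 75.37 + 15.62 years.

Δt = 99.3 years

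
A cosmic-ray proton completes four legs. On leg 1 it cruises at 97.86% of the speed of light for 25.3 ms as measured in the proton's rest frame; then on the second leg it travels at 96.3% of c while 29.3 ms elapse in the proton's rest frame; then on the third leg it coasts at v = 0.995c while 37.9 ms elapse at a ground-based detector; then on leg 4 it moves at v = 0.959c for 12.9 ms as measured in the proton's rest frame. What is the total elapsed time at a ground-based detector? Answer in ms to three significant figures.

Leg 1: β = 0.9786; γ = 1/√(1 − 0.9786²) = 1/√0.04234 = 4.860; Δt_1 = 4.860 × 25.3 = 123.0 ms.
Leg 2: β = 0.963; γ = 1/√(1 − 0.963²) = 1/√0.07263 = 3.711; Δt_2 = 3.711 × 29.3 = 108.7 ms.
Leg 3: 37.9 ms is already measured at a ground-based detector.
Leg 4: γ = 1/√(1 − 0.959²) = 1/√0.08032 = 3.529; Δt_4 = 3.529 × 12.9 = 45.52 ms.
Total: 123.0 + 108.7 + 37.90 + 45.52 ms.

Δt = 315 ms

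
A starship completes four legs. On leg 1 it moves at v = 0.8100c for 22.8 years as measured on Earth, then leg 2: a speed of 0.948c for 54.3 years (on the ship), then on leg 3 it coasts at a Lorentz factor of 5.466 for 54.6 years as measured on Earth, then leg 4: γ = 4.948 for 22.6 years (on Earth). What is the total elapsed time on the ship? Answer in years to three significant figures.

τ = 82.2 years

Leg 1: γ = 1/√(1 − 0.8100²) = 1/√0.3439 = 1.705; τ_1 = 22.8/1.705 = 13.37 years.
Leg 2: 54.3 years is already measured on the ship.
Leg 3: γ = 5.466; τ_3 = 54.6/5.466 = 9.989 years.
Leg 4: γ = 4.948; τ_4 = 22.6/4.948 = 4.568 years.
Total: 13.37 + 54.30 + 9.989 + 4.568 years.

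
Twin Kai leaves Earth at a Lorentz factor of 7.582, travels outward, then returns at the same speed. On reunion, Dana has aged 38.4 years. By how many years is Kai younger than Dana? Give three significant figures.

Δt − τ = 33.3 years

γ = 7.582
Kai's elapsed proper time: τ = 38.4/7.582 = 5.065 years.
Age gap = Δt − τ = 38.4 − 5.065 years.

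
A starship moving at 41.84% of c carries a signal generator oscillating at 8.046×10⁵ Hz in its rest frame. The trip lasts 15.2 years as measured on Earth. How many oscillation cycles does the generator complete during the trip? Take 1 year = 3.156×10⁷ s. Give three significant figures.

β = 0.4184; γ = 1/√(1 − 0.4184²) = 1/√0.8249 = 1.101
The oscillator's own cycle count is N = f × τ where τ is the proper time on the ship. τ = Δt/γ = 15.2/1.101 = 13.81 years = 4.357×10⁸ s.
N = 8.046×10⁵ × 4.357×10⁸ = 3.506×10¹⁴.

N = 3.51×10¹⁴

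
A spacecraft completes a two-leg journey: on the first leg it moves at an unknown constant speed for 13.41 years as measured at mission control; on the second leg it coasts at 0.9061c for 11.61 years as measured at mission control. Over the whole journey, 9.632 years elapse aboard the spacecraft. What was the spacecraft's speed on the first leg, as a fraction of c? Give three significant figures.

β = 0.936

Leg 1: speed unknown; τ_1 = 13.41/γ_1.
Leg 2: γ = 1/√(1 − 0.9061²) = 1/√0.1790 = 2.364; τ_2 = 11.61/2.364 = 4.912 years.
Total proper time: τ_1 + 4.912 = 9.632, so τ_1 = 9.632 − 4.912 = 4.720 years.
γ_1 = 13.41/4.720 = 2.841; β = √(1 − 1/γ²) = √0.8761.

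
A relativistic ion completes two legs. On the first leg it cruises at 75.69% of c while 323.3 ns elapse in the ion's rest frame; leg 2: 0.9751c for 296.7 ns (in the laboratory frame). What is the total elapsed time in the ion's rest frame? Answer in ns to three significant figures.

τ = 389 ns

Leg 1: 323.3 ns is already measured in the ion's rest frame.
Leg 2: γ = 1/√(1 − 0.9751²) = 1/√0.04918 = 4.509; τ_2 = 296.7/4.509 = 65.80 ns.
Total: 323.3 + 65.80 ns.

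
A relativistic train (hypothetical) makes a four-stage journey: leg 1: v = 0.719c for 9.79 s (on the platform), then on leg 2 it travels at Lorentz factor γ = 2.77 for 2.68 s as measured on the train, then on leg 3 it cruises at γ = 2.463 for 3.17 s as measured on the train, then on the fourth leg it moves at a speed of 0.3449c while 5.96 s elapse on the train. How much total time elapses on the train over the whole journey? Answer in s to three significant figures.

Leg 1: γ = 1/√(1 − 0.719²) = 1/√0.4830 = 1.439; τ_1 = 9.79/1.439 = 6.804 s.
Leg 2: 2.68 s is already measured on the train.
Leg 3: 3.17 s is already measured on the train.
Leg 4: 5.96 s is already measured on the train.
Total: 6.804 + 2.680 + 3.170 + 5.960 s.

τ = 18.6 s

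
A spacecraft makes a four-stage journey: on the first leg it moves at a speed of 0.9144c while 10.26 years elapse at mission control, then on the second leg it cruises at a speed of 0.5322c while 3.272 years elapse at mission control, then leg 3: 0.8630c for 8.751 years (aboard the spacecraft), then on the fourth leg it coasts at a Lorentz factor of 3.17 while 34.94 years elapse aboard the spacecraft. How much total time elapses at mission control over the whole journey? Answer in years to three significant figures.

Leg 1: 10.26 years is already measured at mission control.
Leg 2: 3.272 years is already measured at mission control.
Leg 3: γ = 1/√(1 − 0.8630²) = 1/√0.2552 = 1.979; Δt_3 = 1.979 × 8.751 = 17.32 years.
Leg 4: γ = 3.17; Δt_4 = 3.170 × 34.94 = 110.8 years.
Total: 10.26 + 3.272 + 17.32 + 110.8 years.

Δt = 142 years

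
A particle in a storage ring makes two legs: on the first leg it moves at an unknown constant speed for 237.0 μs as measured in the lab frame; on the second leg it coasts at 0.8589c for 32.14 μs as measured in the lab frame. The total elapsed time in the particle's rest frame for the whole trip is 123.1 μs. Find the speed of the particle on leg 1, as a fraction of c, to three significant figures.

β = 0.893

Leg 1: speed unknown; τ_1 = 237.0/γ_1.
Leg 2: γ = 1/√(1 − 0.8589²) = 1/√0.2623 = 1.953; τ_2 = 32.14/1.953 = 16.46 μs.
Total proper time: τ_1 + 16.46 = 123.1, so τ_1 = 123.1 − 16.46 = 106.6 μs.
γ_1 = 237.0/106.6 = 2.222; β = √(1 − 1/γ²) = √0.7975.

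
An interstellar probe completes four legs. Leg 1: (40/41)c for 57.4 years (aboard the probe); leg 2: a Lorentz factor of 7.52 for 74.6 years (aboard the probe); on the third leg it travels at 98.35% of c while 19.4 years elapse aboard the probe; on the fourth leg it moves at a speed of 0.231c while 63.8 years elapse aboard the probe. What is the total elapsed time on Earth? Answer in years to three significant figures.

Δt = 995 years

Leg 1: γ = 1/√(1 − (40/41)²) = 41/9 ≈ 4.556; Δt_1 = 4.556 × 57.4 = 261.5 years.
Leg 2: γ = 7.52; Δt_2 = 7.520 × 74.6 = 561.0 years.
Leg 3: β = 0.9835; γ = 1/√(1 − 0.9835²) = 1/√0.03273 = 5.528; Δt_3 = 5.528 × 19.4 = 107.2 years.
Leg 4: γ = 1/√(1 − 0.231²) = 1/√0.9466 = 1.028; Δt_4 = 1.028 × 63.8 = 65.57 years.
Total: 261.5 + 561.0 + 107.2 + 65.57 years.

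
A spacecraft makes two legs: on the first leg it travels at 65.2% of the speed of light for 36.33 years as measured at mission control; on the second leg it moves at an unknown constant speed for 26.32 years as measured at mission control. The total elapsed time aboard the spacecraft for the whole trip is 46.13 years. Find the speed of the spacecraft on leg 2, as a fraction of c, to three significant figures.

β = 0.708

Leg 1: β = 0.652; γ = 1/√(1 − 0.652²) = 1/√0.5749 = 1.319; τ_1 = 36.33/1.319 = 27.55 years.
Leg 2: speed unknown; τ_2 = 26.32/γ_2.
Total proper time: 27.55 + τ_2 = 46.13, so τ_2 = 46.13 − 27.55 = 18.58 years.
γ_2 = 26.32/18.58 = 1.416; β = √(1 − 1/γ²) = √0.5015.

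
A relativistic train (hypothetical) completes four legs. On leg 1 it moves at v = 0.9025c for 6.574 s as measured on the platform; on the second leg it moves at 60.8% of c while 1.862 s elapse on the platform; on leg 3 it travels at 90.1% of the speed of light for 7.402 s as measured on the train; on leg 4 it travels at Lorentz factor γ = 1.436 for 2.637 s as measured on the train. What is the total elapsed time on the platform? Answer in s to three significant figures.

Leg 1: 6.574 s is already measured on the platform.
Leg 2: 1.862 s is already measured on the platform.
Leg 3: β = 0.901; γ = 1/√(1 − 0.901²) = 1/√0.1882 = 2.305; Δt_3 = 2.305 × 7.402 = 17.06 s.
Leg 4: γ = 1.436; Δt_4 = 1.436 × 2.637 = 3.787 s.
Total: 6.574 + 1.862 + 17.06 + 3.787 s.

Δt = 29.3 s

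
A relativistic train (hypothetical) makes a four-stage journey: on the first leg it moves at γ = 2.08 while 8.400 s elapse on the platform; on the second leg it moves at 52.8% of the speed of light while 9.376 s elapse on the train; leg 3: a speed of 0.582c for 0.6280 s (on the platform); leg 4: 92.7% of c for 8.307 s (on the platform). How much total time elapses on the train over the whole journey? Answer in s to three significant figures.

Leg 1: γ = 2.08; τ_1 = 8.400/2.080 = 4.038 s.
Leg 2: 9.376 s is already measured on the train.
Leg 3: γ = 1/√(1 − 0.582²) = 1/√0.6613 = 1.230; τ_3 = 0.6280/1.230 = 0.5107 s.
Leg 4: β = 0.927; γ = 1/√(1 − 0.927²) = 1/√0.1407 = 2.666; τ_4 = 8.307/2.666 = 3.116 s.
Total: 4.038 + 9.376 + 0.5107 + 3.116 s.

τ = 17.0 s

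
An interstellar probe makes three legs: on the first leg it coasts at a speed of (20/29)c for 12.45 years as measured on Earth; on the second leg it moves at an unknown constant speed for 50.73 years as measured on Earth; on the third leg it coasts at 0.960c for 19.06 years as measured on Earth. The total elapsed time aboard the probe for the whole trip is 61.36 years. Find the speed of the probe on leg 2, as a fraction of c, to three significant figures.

Leg 1: γ = 1/√(1 − (20/29)²) = 29/21 ≈ 1.381; τ_1 = 12.45/1.381 = 9.016 years.
Leg 2: speed unknown; τ_2 = 50.73/γ_2.
Leg 3: γ = 1/√(1 − 0.960²) = 25/7 ≈ 3.571; τ_3 = 19.06/3.571 = 5.337 years.
Total proper time: 9.016 + τ_2 + 5.337 = 61.36, so τ_2 = 61.36 − 14.35 = 47.01 years.
γ_2 = 50.73/47.01 = 1.079; β = √(1 − 1/γ²) = √0.1414.

β = 0.376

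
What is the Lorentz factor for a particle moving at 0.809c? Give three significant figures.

γ = 1/√(1 − 0.809²) = 1/√0.3455 = 1.701

γ = 1.70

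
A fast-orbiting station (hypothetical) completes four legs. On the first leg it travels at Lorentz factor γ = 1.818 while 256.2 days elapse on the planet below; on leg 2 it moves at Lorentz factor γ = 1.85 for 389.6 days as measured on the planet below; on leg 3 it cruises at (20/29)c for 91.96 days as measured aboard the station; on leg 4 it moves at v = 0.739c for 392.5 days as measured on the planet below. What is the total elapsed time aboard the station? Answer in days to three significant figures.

Leg 1: γ = 1.818; τ_1 = 256.2/1.818 = 140.9 days.
Leg 2: γ = 1.85; τ_2 = 389.6/1.850 = 210.6 days.
Leg 3: 91.96 days is already measured aboard the station.
Leg 4: γ = 1/√(1 − 0.739²) = 1/√0.4539 = 1.484; τ_4 = 392.5/1.484 = 264.4 days.
Total: 140.9 + 210.6 + 91.96 + 264.4 days.

τ = 708 days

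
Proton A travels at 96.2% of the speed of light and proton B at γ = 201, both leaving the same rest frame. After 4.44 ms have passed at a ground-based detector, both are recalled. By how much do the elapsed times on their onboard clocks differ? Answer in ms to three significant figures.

|τ_A − τ_B| = 1.19 ms

A: β = 0.962; γ = 1/√(1 − 0.962²) = 1/√0.07456 = 3.662; τ_A = 4.44/3.662 = 1.212 ms.
B: γ = 201; τ_B = 4.44/201.0 = 0.02209 ms.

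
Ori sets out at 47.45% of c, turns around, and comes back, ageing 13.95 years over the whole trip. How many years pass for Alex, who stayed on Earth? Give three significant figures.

β = 0.4745; γ = 1/√(1 − 0.4745²) = 1/√0.7748 = 1.136
Earth-frame duration is the dilated interval: Δt = γτ = 1.136 × 13.95 years.

Δt = 15.8 years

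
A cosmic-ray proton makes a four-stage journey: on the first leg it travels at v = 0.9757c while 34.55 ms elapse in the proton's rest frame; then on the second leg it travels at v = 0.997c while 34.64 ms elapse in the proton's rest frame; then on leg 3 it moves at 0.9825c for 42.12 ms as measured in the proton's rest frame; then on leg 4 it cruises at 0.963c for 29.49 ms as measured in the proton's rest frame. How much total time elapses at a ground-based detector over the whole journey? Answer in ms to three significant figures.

Δt = 941 ms

Leg 1: γ = 1/√(1 − 0.9757²) = 1/√0.04801 = 4.564; Δt_1 = 4.564 × 34.55 = 157.7 ms.
Leg 2: γ = 1/√(1 − 0.997²) = 1/√0.005991 = 12.92; Δt_2 = 12.92 × 34.64 = 447.5 ms.
Leg 3: γ = 1/√(1 − 0.9825²) = 1/√0.03469 = 5.369; Δt_3 = 5.369 × 42.12 = 226.1 ms.
Leg 4: γ = 1/√(1 − 0.963²) = 1/√0.07263 = 3.711; Δt_4 = 3.711 × 29.49 = 109.4 ms.
Total: 157.7 + 447.5 + 226.1 + 109.4 ms.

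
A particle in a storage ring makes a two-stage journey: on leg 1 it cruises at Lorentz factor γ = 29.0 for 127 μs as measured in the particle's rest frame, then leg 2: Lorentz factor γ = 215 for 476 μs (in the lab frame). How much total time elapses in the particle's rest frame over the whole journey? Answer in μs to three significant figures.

Leg 1: 127 μs is already measured in the particle's rest frame.
Leg 2: γ = 215; τ_2 = 476/215.0 = 2.214 μs.
Total: 127.0 + 2.214 μs.

τ = 129 μs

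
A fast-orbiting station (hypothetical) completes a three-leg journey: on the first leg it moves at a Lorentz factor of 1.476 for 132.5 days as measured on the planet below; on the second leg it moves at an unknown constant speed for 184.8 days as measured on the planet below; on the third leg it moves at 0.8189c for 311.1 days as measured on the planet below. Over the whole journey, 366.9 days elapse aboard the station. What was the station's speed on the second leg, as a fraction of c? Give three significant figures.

β = 0.846

Leg 1: γ = 1.476; τ_1 = 132.5/1.476 = 89.77 days.
Leg 2: speed unknown; τ_2 = 184.8/γ_2.
Leg 3: γ = 1/√(1 − 0.8189²) = 1/√0.3294 = 1.742; τ_3 = 311.1/1.742 = 178.6 days.
Total proper time: 89.77 + τ_2 + 178.6 = 366.9, so τ_2 = 366.9 − 268.3 = 98.58 days.
γ_2 = 184.8/98.58 = 1.875; β = √(1 − 1/γ²) = √0.7154.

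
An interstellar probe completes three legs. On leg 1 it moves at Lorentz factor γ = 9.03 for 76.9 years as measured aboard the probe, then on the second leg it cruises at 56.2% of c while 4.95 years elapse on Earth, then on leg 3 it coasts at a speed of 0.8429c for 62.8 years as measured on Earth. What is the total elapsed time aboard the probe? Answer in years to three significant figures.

Leg 1: 76.9 years is already measured aboard the probe.
Leg 2: β = 0.562; γ = 1/√(1 − 0.562²) = 1/√0.6842 = 1.209; τ_2 = 4.95/1.209 = 4.094 years.
Leg 3: γ = 1/√(1 − 0.8429²) = 1/√0.2895 = 1.858; τ_3 = 62.8/1.858 = 33.79 years.
Total: 76.90 + 4.094 + 33.79 years.

τ = 115 years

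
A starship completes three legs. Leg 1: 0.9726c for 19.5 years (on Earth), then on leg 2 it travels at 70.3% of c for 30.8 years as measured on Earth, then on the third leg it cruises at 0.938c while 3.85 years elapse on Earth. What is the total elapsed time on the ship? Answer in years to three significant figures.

τ = 27.8 years

Leg 1: γ = 1/√(1 − 0.9726²) = 1/√0.05405 = 4.301; τ_1 = 19.5/4.301 = 4.533 years.
Leg 2: β = 0.703; γ = 1/√(1 − 0.703²) = 1/√0.5058 = 1.406; τ_2 = 30.8/1.406 = 21.90 years.
Leg 3: γ = 1/√(1 − 0.938²) = 1/√0.1202 = 2.885; τ_3 = 3.85/2.885 = 1.335 years.
Total: 4.533 + 21.90 + 1.335 years.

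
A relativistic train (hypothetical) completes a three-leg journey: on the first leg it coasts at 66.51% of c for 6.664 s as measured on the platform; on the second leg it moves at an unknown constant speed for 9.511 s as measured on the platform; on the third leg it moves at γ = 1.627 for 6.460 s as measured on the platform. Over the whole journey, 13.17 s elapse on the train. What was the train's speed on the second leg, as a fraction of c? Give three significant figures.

Leg 1: β = 0.6651; γ = 1/√(1 − 0.6651²) = 1/√0.5576 = 1.339; τ_1 = 6.664/1.339 = 4.976 s.
Leg 2: speed unknown; τ_2 = 9.511/γ_2.
Leg 3: γ = 1.627; τ_3 = 6.460/1.627 = 3.970 s.
Total proper time: 4.976 + τ_2 + 3.970 = 13.17, so τ_2 = 13.17 − 8.947 = 4.223 s.
γ_2 = 9.511/4.223 = 2.252; β = √(1 − 1/γ²) = √0.8028.

β = 0.896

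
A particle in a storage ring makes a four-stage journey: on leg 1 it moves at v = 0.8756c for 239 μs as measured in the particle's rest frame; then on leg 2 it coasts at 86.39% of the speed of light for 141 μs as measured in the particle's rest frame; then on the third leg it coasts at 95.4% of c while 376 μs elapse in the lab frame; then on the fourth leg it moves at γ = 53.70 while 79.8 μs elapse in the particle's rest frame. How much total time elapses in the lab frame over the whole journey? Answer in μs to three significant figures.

Δt = 5440 μs

Leg 1: γ = 1/√(1 − 0.8756²) = 1/√0.2333 = 2.070; Δt_1 = 2.070 × 239 = 494.8 μs.
Leg 2: β = 0.8639; γ = 1/√(1 − 0.8639²) = 1/√0.2537 = 1.985; Δt_2 = 1.985 × 141 = 279.9 μs.
Leg 3: 376 μs is already measured in the lab frame.
Leg 4: γ = 53.70; Δt_4 = 53.70 × 79.8 = 4285 μs.
Total: 494.8 + 279.9 + 376.0 + 4285 μs.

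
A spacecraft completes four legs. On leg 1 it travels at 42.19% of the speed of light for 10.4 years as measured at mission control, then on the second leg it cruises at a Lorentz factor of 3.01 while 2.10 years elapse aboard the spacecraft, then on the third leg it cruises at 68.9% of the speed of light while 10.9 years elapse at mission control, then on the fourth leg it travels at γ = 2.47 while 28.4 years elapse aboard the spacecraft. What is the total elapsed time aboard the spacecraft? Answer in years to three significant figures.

τ = 47.8 years

Leg 1: β = 0.4219; γ = 1/√(1 − 0.4219²) = 1/√0.8220 = 1.103; τ_1 = 10.4/1.103 = 9.429 years.
Leg 2: 2.10 years is already measured aboard the spacecraft.
Leg 3: β = 0.689; γ = 1/√(1 − 0.689²) = 1/√0.5253 = 1.380; τ_3 = 10.9/1.380 = 7.900 years.
Leg 4: 28.4 years is already measured aboard the spacecraft.
Total: 9.429 + 2.100 + 7.900 + 28.40 years.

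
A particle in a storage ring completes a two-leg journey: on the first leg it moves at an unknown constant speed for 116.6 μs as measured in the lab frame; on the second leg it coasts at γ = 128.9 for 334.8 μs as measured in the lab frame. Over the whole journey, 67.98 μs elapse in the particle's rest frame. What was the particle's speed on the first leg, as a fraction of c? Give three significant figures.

Leg 1: speed unknown; τ_1 = 116.6/γ_1.
Leg 2: γ = 128.9; τ_2 = 334.8/128.9 = 2.597 μs.
Total proper time: τ_1 + 2.597 = 67.98, so τ_1 = 67.98 − 2.597 = 65.38 μs.
γ_1 = 116.6/65.38 = 1.783; β = √(1 − 1/γ²) = √0.6856.

β = 0.828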